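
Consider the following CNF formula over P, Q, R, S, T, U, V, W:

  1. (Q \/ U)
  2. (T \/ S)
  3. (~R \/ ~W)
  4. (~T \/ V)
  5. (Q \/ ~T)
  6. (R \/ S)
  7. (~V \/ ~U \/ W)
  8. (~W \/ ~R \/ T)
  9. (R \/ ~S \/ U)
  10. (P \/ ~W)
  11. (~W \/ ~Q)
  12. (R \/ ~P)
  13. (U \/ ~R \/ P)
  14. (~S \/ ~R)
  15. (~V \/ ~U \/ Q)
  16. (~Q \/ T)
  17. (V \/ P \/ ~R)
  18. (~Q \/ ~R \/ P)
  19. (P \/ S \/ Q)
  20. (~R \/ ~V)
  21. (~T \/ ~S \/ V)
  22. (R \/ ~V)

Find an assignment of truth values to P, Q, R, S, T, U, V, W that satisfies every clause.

P = F, Q = F, R = F, S = T, T = F, U = T, V = F, W = F

Check each clause:
  1. (Q \/ U) — U is true.
  2. (T \/ S) — S is true.
  3. (~R \/ ~W) — ~W is true.
  4. (V \/ ~T) — ~T is true.
  5. (Q \/ ~T) — ~T is true.
  6. (R \/ S) — S is true.
  7. (~U \/ ~V \/ W) — ~V is true.
  8. (T \/ ~R \/ ~W) — ~W is true.
  9. (U \/ ~S \/ R) — U is true.
  10. (P \/ ~W) — ~W is true.
  11. (~W \/ ~Q) — ~W is true.
  12. (R \/ ~P) — ~P is true.
  13. (~R \/ P \/ U) — ~R is true.
  14. (~R \/ ~S) — ~R is true.
  15. (~U \/ ~V \/ Q) — ~V is true.
  16. (T \/ ~Q) — ~Q is true.
  17. (P \/ ~R \/ V) — ~R is true.
  18. (~Q \/ ~R \/ P) — ~R is true.
  19. (P \/ S \/ Q) — S is true.
  20. (~R \/ ~V) — ~V is true.
  21. (~T \/ V \/ ~S) — ~T is true.
  22. (R \/ ~V) — ~V is true.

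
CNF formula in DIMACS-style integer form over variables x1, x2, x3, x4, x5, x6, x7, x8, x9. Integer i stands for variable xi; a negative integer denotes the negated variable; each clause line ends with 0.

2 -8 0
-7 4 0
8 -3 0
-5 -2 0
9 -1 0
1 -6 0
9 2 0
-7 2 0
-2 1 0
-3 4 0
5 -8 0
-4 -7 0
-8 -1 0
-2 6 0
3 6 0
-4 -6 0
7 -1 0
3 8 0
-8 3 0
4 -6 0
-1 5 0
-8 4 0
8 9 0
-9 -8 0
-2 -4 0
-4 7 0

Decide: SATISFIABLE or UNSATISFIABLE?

x8 = True:
  propagation gives x2=True, x5=False; an empty clause results — contradiction.
x8 = False:
  propagation gives x3=False; an empty clause results — contradiction.
Every branch closes, so no satisfying assignment exists.

UNSATISFIABLE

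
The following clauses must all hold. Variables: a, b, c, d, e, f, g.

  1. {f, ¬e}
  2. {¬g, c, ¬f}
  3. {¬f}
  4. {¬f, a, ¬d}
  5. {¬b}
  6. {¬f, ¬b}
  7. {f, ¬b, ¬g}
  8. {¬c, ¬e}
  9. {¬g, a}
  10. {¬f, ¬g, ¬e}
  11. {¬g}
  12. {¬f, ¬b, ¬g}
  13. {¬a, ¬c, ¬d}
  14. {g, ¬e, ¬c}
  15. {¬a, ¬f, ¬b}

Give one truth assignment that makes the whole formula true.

a=F, b=F, c=T, d=T, e=F, f=F, g=F

(¬f) is a unit clause, so f = False.
(¬e) is a unit clause, so e = False.
The clause (¬b) is unit: b must be False.
(¬g) is a unit clause, so g = False.
a occurs only negated in the remaining clauses — set a = False.
c, d are now unconstrained; take c = True, d = True.
Every clause has at least one true literal under this assignment.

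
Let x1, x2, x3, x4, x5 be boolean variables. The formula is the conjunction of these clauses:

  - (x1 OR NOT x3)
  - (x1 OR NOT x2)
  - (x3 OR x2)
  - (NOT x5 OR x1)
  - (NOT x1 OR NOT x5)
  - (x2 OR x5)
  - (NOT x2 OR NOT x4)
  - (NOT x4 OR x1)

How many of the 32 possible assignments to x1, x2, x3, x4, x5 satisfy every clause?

2

The models are:
  x1=T x2=T x3=F x4=F x5=F
  x1=T x2=T x3=T x4=F x5=F
That's 2 in total.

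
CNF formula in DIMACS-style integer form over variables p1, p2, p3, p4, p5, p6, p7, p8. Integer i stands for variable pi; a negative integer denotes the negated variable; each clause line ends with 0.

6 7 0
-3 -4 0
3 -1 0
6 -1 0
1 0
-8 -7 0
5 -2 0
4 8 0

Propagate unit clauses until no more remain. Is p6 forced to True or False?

True

Unit clause (p1) sets p1 = True.
From (p3 OR NOT p1) and p1 = True: p3 = True.
(NOT p4 OR NOT p3): since p3 = True, the clause reduces to (NOT p4). p4 = False.
(p6 OR NOT p1): since p1 = True, the clause reduces to (p6). p6 = True.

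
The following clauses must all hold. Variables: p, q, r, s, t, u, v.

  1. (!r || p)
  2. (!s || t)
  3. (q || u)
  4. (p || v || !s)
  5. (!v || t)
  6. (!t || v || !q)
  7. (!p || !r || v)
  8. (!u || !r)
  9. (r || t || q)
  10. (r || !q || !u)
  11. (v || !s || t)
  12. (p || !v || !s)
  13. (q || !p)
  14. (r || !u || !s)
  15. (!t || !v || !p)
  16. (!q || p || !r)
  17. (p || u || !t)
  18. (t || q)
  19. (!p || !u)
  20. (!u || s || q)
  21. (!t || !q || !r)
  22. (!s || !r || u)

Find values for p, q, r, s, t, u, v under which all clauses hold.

Branch on p: take p = False.
  then r is forced to False.
For the remaining variables, q = True, s = False, t = False, u = False, v = False works.
Check each clause:
  1. (!r || p) — !r is true.
  2. (t || !s) — !s is true.
  3. (u || q) — q is true.
  4. (!s || v || p) — !s is true.
  5. (!v || t) — !v is true.
  6. (!q || v || !t) — !t is true.
  7. (!p || v || !r) — !r is true.
  8. (!r || !u) — !u is true.
  9. (t || r || q) — q is true.
  10. (!q || !u || r) — !u is true.
  11. (v || !s || t) — !s is true.
  12. (p || !v || !s) — !v is true.
  13. (q || !p) — q is true.
  14. (!s || !u || r) — !u is true.
  15. (!v || !p || !t) — !v is true.
  16. (!q || !r || p) — !r is true.
  17. (!t || p || u) — !t is true.
  18. (q || t) — q is true.
  19. (!p || !u) — !u is true.
  20. (q || s || !u) — !u is true.
  21. (!t || !q || !r) — !t is true.
  22. (!r || !s || u) — !s is true.

p=False  q=True  r=False  s=False  t=False  u=False  v=False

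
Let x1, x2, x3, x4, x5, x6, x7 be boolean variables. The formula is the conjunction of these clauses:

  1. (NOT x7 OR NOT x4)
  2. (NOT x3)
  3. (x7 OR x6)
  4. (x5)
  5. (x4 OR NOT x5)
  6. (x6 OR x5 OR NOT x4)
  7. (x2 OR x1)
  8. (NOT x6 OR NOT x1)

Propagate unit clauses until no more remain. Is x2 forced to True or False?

(NOT x3) is a unit clause: x3 = False.
(x5) is a unit clause: x5 = True.
(x4 OR NOT x5) with x5 = True leaves only x4, so x4 = True.
(NOT x7 OR NOT x4): since x4 = True, the clause reduces to (NOT x7). x7 = False.
In (x7 OR x6), x7 is now false; x6 must hold, so x6 = True.
From (NOT x1 OR NOT x6) and x6 = True: x1 = False.
From (x2 OR x1) and x1 = False: x2 = True.

True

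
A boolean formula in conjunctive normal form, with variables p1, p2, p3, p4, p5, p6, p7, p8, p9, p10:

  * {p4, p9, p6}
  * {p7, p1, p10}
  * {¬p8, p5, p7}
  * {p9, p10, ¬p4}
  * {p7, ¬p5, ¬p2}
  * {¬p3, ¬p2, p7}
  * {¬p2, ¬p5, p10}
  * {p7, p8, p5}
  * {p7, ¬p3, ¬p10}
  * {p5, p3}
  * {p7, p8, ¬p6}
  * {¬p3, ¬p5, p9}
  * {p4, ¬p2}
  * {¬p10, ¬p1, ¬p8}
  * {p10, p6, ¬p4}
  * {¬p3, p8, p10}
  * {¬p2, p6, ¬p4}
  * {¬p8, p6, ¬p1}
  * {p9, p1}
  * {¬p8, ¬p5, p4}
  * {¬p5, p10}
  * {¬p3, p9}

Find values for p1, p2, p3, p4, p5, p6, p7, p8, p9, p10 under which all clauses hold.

p1=True, p2=False, p3=False, p4=True, p5=True, p6=False, p7=False, p8=False, p9=True, p10=True

Check each clause:
  1. {p9, p4, p6} — p9 is true.
  2. {p10, p7, p1} — p1 is true.
  3. {¬p8, p7, p5} — ¬p8 is true.
  4. {p9, ¬p4, p10} — p9 is true.
  5. {¬p5, ¬p2, p7} — ¬p2 is true.
  6. {¬p2, p7, ¬p3} — ¬p3 is true.
  7. {p10, ¬p2, ¬p5} — p10 is true.
  8. {p7, p5, p8} — p5 is true.
  9. {¬p10, p7, ¬p3} — ¬p3 is true.
  10. {p3, p5} — p5 is true.
  11. {p8, p7, ¬p6} — ¬p6 is true.
  12. {¬p3, p9, ¬p5} — p9 is true.
  13. {¬p2, p4} — p4 is true.
  14. {¬p1, ¬p10, ¬p8} — ¬p8 is true.
  15. {p10, ¬p4, p6} — p10 is true.
  16. {p10, p8, ¬p3} — p10 is true.
  17. {¬p2, p6, ¬p4} — ¬p2 is true.
  18. {p6, ¬p8, ¬p1} — ¬p8 is true.
  19. {p9, p1} — p1 is true.
  20. {¬p5, ¬p8, p4} — ¬p8 is true.
  21. {p10, ¬p5} — p10 is true.
  22. {¬p3, p9} — p9 is true.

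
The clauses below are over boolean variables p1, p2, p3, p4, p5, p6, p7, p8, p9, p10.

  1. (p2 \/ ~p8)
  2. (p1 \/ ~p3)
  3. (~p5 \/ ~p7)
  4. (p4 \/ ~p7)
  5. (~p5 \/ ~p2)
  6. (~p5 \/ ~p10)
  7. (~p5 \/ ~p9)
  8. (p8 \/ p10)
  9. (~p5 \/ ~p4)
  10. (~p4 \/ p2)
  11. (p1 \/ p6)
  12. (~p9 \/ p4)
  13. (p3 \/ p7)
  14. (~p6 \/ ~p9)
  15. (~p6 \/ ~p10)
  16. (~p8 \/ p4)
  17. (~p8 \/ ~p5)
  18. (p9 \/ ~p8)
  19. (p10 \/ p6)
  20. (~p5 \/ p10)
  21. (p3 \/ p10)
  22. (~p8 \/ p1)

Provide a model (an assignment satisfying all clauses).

p1=True  p2=True  p3=True  p4=True  p5=False  p6=False  p7=True  p8=False  p9=False  p10=True

Check each clause:
  1. (~p8 \/ p2) — ~p8 is true.
  2. (p1 \/ ~p3) — p1 is true.
  3. (~p5 \/ ~p7) — ~p5 is true.
  4. (p4 \/ ~p7) — p4 is true.
  5. (~p2 \/ ~p5) — ~p5 is true.
  6. (~p5 \/ ~p10) — ~p5 is true.
  7. (~p5 \/ ~p9) — ~p5 is true.
  8. (p10 \/ p8) — p10 is true.
  9. (~p5 \/ ~p4) — ~p5 is true.
  10. (p2 \/ ~p4) — p2 is true.
  11. (p6 \/ p1) — p1 is true.
  12. (p4 \/ ~p9) — p4 is true.
  13. (p3 \/ p7) — p3 is true.
  14. (~p6 \/ ~p9) — ~p6 is true.
  15. (~p6 \/ ~p10) — ~p6 is true.
  16. (~p8 \/ p4) — ~p8 is true.
  17. (~p8 \/ ~p5) — ~p8 is true.
  18. (p9 \/ ~p8) — ~p8 is true.
  19. (p6 \/ p10) — p10 is true.
  20. (p10 \/ ~p5) — p10 is true.
  21. (p3 \/ p10) — p10 is true.
  22. (~p8 \/ p1) — ~p8 is true.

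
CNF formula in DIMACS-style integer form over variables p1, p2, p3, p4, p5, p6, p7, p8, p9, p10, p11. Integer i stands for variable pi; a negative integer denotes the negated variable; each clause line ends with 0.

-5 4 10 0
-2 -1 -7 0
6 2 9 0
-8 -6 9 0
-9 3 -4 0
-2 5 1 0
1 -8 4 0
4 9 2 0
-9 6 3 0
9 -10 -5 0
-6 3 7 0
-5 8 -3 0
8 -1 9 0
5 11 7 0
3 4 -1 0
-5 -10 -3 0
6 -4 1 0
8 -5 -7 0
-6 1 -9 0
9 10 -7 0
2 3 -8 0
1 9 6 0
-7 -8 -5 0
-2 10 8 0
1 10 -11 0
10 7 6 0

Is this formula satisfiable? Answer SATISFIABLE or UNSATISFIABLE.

SATISFIABLE

Set p1 = True and propagate.
Set p2 = False and propagate.
The remaining clauses are satisfied by p3 = True, p4 = True, p5 = False, p6 = True, p7 = False, p8 = True, p9 = True, p10 = True, p11 = True.
So p1=T, p2=F, p3=T, p4=T, p5=F, p6=T, p7=F, p8=T, p9=T, p10=T, p11=T is a satisfying assignment.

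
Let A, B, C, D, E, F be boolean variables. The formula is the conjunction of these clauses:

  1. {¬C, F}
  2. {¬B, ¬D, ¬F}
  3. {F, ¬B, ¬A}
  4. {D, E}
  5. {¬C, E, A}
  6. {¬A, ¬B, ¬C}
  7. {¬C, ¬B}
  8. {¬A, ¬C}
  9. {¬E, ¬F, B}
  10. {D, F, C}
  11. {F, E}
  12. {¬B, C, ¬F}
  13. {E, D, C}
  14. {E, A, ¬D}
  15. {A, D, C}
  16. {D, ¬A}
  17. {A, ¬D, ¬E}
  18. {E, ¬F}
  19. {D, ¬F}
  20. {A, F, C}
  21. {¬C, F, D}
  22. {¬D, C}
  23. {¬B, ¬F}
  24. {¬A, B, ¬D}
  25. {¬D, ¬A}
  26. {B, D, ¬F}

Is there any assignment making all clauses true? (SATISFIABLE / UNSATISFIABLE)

UNSATISFIABLE

D = True:
  propagation gives C=True, F=True, B=False, A=False; an empty clause results — contradiction.
D = False:
  propagation gives E=True, A=False, C=True, F=True; an empty clause results — contradiction.
Every branch closes, so no satisfying assignment exists.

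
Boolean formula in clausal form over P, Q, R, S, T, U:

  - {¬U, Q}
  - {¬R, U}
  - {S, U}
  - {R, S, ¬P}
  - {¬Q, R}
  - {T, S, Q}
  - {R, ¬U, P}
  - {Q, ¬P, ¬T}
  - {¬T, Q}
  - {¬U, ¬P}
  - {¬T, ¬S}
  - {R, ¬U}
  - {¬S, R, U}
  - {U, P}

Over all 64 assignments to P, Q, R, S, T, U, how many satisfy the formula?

3

The models are:
  P=0 Q=1 R=1 S=0 T=0 U=1
  P=0 Q=1 R=1 S=0 T=1 U=1
  P=0 Q=1 R=1 S=1 T=0 U=1
Count: 3.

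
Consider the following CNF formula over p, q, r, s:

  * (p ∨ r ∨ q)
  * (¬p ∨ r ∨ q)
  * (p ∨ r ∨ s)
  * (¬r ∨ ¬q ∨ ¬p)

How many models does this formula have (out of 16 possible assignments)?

Split on p, then r.
  p=T, r=T: remaining (q,s) ∈ {(F,F); (F,T)} — 2.
  p=T, r=F: remaining (q,s) ∈ {(T,F); (T,T)} — 2.
  p=F, r=T: remaining (q,s) ∈ {(F,F); (F,T); (T,F); (T,T)} — 4.
  p=F, r=F: remaining (q,s) ∈ {(T,T)} — 1.
Total: 2 + 2 + 4 + 1 = 9.

9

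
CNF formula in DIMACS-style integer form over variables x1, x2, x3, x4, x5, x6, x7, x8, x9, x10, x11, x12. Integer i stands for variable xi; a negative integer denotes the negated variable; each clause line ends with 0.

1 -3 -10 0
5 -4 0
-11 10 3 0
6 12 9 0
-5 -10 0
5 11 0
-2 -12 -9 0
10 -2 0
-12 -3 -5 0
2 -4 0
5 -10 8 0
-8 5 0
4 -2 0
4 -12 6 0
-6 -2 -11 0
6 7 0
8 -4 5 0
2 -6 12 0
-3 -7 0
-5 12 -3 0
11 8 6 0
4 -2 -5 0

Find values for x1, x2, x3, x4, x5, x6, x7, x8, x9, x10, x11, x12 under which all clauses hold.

x1 = True, x2 = False, x3 = False, x4 = False, x5 = True, x6 = True, x7 = True, x8 = False, x9 = True, x10 = False, x11 = False, x12 = True

x1 occurs only positively in the remaining clauses — set x1 = True.
Set x2 = False and propagate.
  then x4 is forced to False.
Try x3 = False.
Branch on x5: take x5 = True.
  then x10 is forced to False.
  then x11 is forced to False.
The remaining clauses are satisfied by x6 = True, x7 = True, x8 = False, x9 = True, x12 = True.
Every clause has at least one true literal under this assignment.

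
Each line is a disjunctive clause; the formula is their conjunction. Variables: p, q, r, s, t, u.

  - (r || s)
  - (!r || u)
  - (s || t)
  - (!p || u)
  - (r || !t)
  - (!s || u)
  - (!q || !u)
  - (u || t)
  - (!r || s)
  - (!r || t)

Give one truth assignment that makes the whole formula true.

p = F, q = F, r = T, s = T, t = T, u = T

Check each clause:
  1. (s || r) — r is true.
  2. (u || !r) — u is true.
  3. (s || t) — s is true.
  4. (u || !p) — !p is true.
  5. (!t || r) — r is true.
  6. (!s || u) — u is true.
  7. (!u || !q) — !q is true.
  8. (t || u) — t is true.
  9. (s || !r) — s is true.
  10. (t || !r) — t is true.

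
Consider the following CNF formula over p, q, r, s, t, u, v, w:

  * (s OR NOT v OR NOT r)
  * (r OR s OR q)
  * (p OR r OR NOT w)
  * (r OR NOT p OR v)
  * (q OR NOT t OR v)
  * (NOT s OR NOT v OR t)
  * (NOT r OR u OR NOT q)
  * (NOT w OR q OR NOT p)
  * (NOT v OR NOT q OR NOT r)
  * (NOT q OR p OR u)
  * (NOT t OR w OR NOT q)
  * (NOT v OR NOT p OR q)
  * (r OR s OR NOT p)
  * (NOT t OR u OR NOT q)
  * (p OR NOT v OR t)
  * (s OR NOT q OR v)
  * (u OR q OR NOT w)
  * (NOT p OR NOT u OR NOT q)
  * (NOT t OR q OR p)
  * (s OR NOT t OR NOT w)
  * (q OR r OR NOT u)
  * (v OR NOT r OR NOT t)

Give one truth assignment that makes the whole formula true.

p = 0  q = 0  r = 1  s = 0  t = 0  u = 0  v = 0  w = 0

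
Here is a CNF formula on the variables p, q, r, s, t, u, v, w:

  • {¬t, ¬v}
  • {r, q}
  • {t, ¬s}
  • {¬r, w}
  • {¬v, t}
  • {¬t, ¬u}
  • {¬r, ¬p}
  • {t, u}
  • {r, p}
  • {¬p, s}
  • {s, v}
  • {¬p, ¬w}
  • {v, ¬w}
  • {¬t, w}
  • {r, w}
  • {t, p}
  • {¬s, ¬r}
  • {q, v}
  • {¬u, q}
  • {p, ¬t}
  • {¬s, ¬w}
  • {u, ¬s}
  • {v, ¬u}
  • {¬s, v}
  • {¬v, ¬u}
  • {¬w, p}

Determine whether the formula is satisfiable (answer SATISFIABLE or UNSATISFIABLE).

t = True:
  propagation gives v=False, u=False, s=True; an empty clause results — contradiction.
t = False:
  propagation gives s=False, v=False; an empty clause results — contradiction.
Every branch closes, so no satisfying assignment exists.

UNSATISFIABLE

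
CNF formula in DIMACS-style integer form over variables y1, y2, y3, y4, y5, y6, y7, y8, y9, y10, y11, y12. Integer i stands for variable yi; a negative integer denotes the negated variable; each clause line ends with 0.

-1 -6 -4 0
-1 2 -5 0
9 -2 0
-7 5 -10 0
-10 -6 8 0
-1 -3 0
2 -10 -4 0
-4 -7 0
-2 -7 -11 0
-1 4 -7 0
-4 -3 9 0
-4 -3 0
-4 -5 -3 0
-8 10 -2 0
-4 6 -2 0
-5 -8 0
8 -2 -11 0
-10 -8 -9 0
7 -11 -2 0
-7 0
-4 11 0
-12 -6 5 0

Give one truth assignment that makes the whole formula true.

y1 = T  y2 = F  y3 = F  y4 = F  y5 = F  y6 = F  y7 = F  y8 = T  y9 = F  y10 = F  y11 = F  y12 = T

(¬y7) is a unit clause, so y7 = False.
y3 occurs only negated in the remaining clauses — set y3 = False.
y4 occurs only negated in the remaining clauses — set y4 = False.
Set y1 = True and propagate.
Set y2 = False and propagate.
  then y5 is forced to False.
The remaining clauses are satisfied by y6 = False, y8 = True, y9 = False, y10 = False, y11 = False, y12 = True.
Every clause has at least one true literal under this assignment.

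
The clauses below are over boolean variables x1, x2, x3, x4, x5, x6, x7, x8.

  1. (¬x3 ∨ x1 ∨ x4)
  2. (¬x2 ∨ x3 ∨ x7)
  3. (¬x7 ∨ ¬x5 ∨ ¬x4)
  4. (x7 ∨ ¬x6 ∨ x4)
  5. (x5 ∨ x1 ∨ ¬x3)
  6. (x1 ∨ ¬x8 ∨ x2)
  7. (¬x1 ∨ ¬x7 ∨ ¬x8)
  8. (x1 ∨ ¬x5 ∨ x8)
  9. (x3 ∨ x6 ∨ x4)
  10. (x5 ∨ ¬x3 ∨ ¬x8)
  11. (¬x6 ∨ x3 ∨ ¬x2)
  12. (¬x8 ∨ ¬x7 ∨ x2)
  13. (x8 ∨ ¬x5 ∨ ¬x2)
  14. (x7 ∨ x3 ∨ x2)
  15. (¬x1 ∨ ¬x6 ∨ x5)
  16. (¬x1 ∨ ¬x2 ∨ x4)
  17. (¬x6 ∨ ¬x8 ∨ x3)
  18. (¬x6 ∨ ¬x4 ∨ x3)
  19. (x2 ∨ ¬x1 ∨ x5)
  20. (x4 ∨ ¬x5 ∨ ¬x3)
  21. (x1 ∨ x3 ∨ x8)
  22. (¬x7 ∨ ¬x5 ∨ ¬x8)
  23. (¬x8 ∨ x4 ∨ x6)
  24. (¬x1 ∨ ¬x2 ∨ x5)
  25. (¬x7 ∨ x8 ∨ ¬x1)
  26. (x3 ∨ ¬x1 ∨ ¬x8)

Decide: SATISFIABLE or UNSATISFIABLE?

SATISFIABLE

Branch on x1: take x1 = True.
Try x2 = False.
  then x5 is forced to True.
For the remaining variables, x3 = True, x4 = True, x6 = False, x7 = False, x8 = False works.
So x1 = 1, x2 = 0, x3 = 1, x4 = 1, x5 = 1, x6 = 0, x7 = 0, x8 = 0 is a satisfying assignment.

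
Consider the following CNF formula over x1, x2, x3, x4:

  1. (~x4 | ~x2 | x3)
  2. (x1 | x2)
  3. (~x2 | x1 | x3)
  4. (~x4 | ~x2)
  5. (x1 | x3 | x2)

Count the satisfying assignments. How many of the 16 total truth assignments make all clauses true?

Satisfying assignments:
  x1=F x2=T x3=T x4=F
  x1=T x2=F x3=F x4=F
  x1=T x2=F x3=F x4=T
  x1=T x2=F x3=T x4=F
  x1=T x2=F x3=T x4=T
  x1=T x2=T x3=F x4=F
  x1=T x2=T x3=T x4=F
That's 7 in total.

7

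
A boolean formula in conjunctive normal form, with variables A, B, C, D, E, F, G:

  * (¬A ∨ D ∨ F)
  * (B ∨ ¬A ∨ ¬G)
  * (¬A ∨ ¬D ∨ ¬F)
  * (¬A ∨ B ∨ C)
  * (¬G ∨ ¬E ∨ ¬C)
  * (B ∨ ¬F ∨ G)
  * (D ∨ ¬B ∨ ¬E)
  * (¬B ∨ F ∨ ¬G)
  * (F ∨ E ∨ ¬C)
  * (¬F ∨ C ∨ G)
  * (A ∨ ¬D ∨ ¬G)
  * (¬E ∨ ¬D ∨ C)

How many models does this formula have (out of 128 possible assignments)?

24

Split on F, then G.
  F=T, G=T: 7 of the 32 assignments to (A,B,C,D,E) work.
  F=T, G=F: remaining (A,B,C,D,E) ∈ {(F,T,T,F,F); (F,T,T,T,F); (F,T,T,T,T); (T,T,T,F,F)} — 4.
  F=F, G=T: remaining (A,B,C,D,E) ∈ {(F,F,F,F,F); (F,F,F,F,T)} — 2.
  F=F, G=F: 11 of the 32 assignments to (A,B,C,D,E) work.
Total: 7 + 4 + 2 + 11 = 24.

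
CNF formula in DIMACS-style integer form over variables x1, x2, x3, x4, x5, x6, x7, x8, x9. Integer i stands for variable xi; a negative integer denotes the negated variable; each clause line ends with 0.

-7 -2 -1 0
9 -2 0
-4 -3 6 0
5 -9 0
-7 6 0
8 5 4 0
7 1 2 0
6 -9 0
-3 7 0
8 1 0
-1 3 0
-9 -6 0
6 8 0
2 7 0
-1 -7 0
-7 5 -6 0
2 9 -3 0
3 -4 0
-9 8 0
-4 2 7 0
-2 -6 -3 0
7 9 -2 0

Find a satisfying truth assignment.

x1=False, x2=False, x3=False, x4=False, x5=True, x6=True, x7=True, x8=True, x9=False

Check each clause:
  1. (NOT x2 OR NOT x7 OR NOT x1) — NOT x1 is true.
  2. (x9 OR NOT x2) — NOT x2 is true.
  3. (x6 OR NOT x3 OR NOT x4) — NOT x4 is true.
  4. (NOT x9 OR x5) — x5 is true.
  5. (NOT x7 OR x6) — x6 is true.
  6. (x8 OR x4 OR x5) — x8 is true.
  7. (x7 OR x1 OR x2) — x7 is true.
  8. (x6 OR NOT x9) — x6 is true.
  9. (NOT x3 OR x7) — NOT x3 is true.
  10. (x8 OR x1) — x8 is true.
  11. (NOT x1 OR x3) — NOT x1 is true.
  12. (NOT x9 OR NOT x6) — NOT x9 is true.
  13. (x6 OR x8) — x8 is true.
  14. (x7 OR x2) — x7 is true.
  15. (NOT x1 OR NOT x7) — NOT x1 is true.
  16. (NOT x7 OR x5 OR NOT x6) — x5 is true.
  17. (x9 OR x2 OR NOT x3) — NOT x3 is true.
  18. (NOT x4 OR x3) — NOT x4 is true.
  19. (x8 OR NOT x9) — x8 is true.
  20. (NOT x4 OR x7 OR x2) — NOT x4 is true.
  21. (NOT x6 OR NOT x2 OR NOT x3) — NOT x3 is true.
  22. (NOT x2 OR x7 OR x9) — NOT x2 is true.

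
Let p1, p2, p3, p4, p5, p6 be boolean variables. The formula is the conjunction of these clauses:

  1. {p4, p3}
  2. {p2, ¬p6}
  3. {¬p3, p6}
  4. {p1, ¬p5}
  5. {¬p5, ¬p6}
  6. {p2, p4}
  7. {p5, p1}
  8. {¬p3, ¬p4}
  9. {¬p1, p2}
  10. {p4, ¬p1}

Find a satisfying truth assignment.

p1=True, p2=True, p3=False, p4=True, p5=False, p6=False

Pure literal: p2 appears only positively; assign p2 = True.
Set p1 = True and propagate.
  then p4 is forced to True.
  then p3 is forced to False.
Try p5 = False.
p6 is now unconstrained; take p6 = False.
Every clause has at least one true literal under this assignment.
Check each clause:
  1. {p3, p4} — p4 is true.
  2. {p2, ¬p6} — ¬p6 is true.
  3. {p6, ¬p3} — ¬p3 is true.
  4. {p1, ¬p5} — p1 is true.
  5. {¬p6, ¬p5} — ¬p6 is true.
  6. {p4, p2} — p2 is true.
  7. {p1, p5} — p1 is true.
  8. {¬p4, ¬p3} — ¬p3 is true.
  9. {¬p1, p2} — p2 is true.
  10. {¬p1, p4} — p4 is true.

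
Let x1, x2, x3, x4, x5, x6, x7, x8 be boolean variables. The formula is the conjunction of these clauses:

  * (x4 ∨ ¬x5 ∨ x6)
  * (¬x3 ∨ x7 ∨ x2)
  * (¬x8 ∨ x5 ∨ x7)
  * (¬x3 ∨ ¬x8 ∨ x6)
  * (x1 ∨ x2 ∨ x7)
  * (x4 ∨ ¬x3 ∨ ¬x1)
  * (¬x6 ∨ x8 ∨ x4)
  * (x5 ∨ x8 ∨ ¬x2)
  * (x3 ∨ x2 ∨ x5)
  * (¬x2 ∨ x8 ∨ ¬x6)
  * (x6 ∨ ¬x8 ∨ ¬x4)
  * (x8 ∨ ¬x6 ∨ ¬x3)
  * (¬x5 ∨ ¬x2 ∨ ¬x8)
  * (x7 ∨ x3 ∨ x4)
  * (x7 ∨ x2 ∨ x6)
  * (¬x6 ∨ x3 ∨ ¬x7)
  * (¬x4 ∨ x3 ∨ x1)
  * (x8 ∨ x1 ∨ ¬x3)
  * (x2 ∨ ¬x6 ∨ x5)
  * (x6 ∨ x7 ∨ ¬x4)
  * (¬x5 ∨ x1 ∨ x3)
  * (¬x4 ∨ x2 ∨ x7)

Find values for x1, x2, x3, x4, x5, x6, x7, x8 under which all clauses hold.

Set x1 = False and propagate.
The remaining clauses are satisfied by x2 = False, x3 = True, x4 = True, x5 = True, x6 = True, x7 = True, x8 = True.

x1=False, x2=False, x3=True, x4=True, x5=True, x6=True, x7=True, x8=True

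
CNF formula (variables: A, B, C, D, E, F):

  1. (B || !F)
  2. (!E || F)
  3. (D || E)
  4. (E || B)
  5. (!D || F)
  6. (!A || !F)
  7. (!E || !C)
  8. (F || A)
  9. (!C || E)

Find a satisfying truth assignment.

A=F  B=T  C=F  D=F  E=T  F=T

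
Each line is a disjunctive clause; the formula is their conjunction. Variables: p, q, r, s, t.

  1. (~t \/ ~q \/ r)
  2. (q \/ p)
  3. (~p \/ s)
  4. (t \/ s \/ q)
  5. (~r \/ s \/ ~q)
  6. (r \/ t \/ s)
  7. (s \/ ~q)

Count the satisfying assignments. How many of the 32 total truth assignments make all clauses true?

Split on q, then s.
  q=1, s=1: p free; 3 ways for (r,t) × 2^1 = 6.
  q=1, s=0: a clause becomes empty — 0.
  q=0, s=1: remaining (p,r,t) ∈ {(1,0,0); (1,0,1); (1,1,0); (1,1,1)} — 4.
  q=0, s=0: a clause becomes empty — 0.
Total: 6 + 0 + 4 + 0 = 10.

10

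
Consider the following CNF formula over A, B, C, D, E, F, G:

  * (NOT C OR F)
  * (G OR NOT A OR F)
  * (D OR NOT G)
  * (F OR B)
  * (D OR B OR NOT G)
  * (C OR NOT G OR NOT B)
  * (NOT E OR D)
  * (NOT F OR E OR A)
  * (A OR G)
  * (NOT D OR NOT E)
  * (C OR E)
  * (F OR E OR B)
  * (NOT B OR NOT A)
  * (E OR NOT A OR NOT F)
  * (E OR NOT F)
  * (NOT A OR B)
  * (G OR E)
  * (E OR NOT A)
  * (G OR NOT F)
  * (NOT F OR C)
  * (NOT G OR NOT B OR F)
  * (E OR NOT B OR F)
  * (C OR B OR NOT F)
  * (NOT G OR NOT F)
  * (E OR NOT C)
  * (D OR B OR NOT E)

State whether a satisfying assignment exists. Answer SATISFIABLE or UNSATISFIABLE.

F = True:
  propagation gives E=True, D=True; an empty clause results — contradiction.
F = False:
  propagation gives C=False, B=True, G=False, A=False; an empty clause results — contradiction.
Every branch closes, so no satisfying assignment exists.

UNSATISFIABLE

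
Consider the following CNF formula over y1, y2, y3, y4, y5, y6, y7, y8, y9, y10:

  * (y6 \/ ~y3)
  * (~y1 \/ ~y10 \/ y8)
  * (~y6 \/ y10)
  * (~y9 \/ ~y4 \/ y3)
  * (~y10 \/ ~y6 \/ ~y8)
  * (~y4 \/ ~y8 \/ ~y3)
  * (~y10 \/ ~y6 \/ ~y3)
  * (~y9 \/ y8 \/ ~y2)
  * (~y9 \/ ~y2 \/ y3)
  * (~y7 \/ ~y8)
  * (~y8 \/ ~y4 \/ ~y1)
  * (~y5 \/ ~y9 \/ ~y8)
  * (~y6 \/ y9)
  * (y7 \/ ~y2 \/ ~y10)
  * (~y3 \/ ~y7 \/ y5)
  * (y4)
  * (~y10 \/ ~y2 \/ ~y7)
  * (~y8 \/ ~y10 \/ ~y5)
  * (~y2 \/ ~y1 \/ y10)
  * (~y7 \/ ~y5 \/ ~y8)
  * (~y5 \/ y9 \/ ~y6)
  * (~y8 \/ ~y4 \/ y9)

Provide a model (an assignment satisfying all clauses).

(y4) is a unit clause, so y4 = True.
y1 occurs only negated in the remaining clauses — set y1 = False.
y2 occurs only negated in the remaining clauses — set y2 = False.
Set y3 = False and propagate.
  then y9 is forced to False.
  then y6 is forced to False.
  then y8 is forced to False.
y5, y7, y10 are now unconstrained; take y5 = False, y7 = True, y10 = True.

y1 = F, y2 = F, y3 = F, y4 = T, y5 = F, y6 = F, y7 = T, y8 = F, y9 = F, y10 = T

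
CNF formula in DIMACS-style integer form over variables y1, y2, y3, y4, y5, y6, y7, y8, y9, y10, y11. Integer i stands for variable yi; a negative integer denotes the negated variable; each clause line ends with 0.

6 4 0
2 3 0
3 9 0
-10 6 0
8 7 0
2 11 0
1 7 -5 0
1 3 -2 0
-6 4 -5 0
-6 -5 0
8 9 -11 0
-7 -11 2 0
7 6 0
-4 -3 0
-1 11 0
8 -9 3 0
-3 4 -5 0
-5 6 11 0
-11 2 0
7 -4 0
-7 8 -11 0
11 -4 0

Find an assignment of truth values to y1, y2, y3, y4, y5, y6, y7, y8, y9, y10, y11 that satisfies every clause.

y1=False  y2=True  y3=True  y4=False  y5=False  y6=True  y7=True  y8=True  y9=True  y10=False  y11=False

Check each clause:
  1. {y6, y4} — y6 is true.
  2. {y2, y3} — y2 is true.
  3. {y3, y9} — y9 is true.
  4. {y6, ¬y10} — ¬y10 is true.
  5. {y8, y7} — y8 is true.
  6. {y2, y11} — y2 is true.
  7. {y7, ¬y5, y1} — ¬y5 is true.
  8. {y3, y1, ¬y2} — y3 is true.
  9. {y4, ¬y5, ¬y6} — ¬y5 is true.
  10. {¬y6, ¬y5} — ¬y5 is true.
  11. {y8, ¬y11, y9} — y8 is true.
  12. {¬y11, ¬y7, y2} — y2 is true.
  13. {y6, y7} — y6 is true.
  14. {¬y4, ¬y3} — ¬y4 is true.
  15. {¬y1, y11} — ¬y1 is true.
  16. {y3, ¬y9, y8} — y8 is true.
  17. {y4, ¬y3, ¬y5} — ¬y5 is true.
  18. {y6, ¬y5, y11} — y6 is true.
  19. {¬y11, y2} — y2 is true.
  20. {¬y4, y7} — ¬y4 is true.
  21. {¬y7, y8, ¬y11} — y8 is true.
  22. {¬y4, y11} — ¬y4 is true.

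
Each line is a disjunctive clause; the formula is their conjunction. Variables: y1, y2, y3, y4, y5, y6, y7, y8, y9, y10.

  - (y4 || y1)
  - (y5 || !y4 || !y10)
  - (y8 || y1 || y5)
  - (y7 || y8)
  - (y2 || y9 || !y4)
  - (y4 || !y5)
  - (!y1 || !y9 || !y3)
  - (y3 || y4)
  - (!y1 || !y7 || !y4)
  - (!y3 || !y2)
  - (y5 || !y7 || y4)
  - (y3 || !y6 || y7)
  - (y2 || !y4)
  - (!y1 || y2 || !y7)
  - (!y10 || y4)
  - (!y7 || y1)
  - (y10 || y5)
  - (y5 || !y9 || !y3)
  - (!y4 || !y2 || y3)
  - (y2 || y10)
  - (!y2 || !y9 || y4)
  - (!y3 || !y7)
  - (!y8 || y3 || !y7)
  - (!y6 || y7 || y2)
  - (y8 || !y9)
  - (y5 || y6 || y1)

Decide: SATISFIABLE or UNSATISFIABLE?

y4 = True:
  propagation gives y2=True, y3=False; an empty clause results — contradiction.
y4 = False:
  propagation gives y1=True, y5=False, y3=True, y9=False; an empty clause results — contradiction.
Every branch closes, so no satisfying assignment exists.

UNSATISFIABLE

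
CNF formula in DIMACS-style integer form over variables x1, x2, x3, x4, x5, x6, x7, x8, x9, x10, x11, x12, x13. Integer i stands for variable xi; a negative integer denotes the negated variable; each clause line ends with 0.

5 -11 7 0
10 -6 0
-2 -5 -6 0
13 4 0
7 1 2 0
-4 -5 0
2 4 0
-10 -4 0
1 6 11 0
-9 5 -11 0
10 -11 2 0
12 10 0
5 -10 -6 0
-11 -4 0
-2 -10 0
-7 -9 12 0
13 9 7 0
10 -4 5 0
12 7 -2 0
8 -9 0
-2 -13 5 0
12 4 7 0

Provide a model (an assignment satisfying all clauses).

x1=T  x2=T  x3=T  x4=F  x5=T  x6=F  x7=F  x8=T  x9=F  x10=F  x11=F  x12=T  x13=T

Check each clause:
  1. (NOT x11 OR x5 OR x7) — x5 is true.
  2. (NOT x6 OR x10) — NOT x6 is true.
  3. (NOT x2 OR NOT x5 OR NOT x6) — NOT x6 is true.
  4. (x13 OR x4) — x13 is true.
  5. (x2 OR x1 OR x7) — x1 is true.
  6. (NOT x4 OR NOT x5) — NOT x4 is true.
  7. (x2 OR x4) — x2 is true.
  8. (NOT x4 OR NOT x10) — NOT x4 is true.
  9. (x6 OR x11 OR x1) — x1 is true.
  10. (x5 OR NOT x9 OR NOT x11) — x5 is true.
  11. (NOT x11 OR x10 OR x2) — x2 is true.
  12. (x12 OR x10) — x12 is true.
  13. (x5 OR NOT x6 OR NOT x10) — NOT x6 is true.
  14. (NOT x11 OR NOT x4) — NOT x4 is true.
  15. (NOT x2 OR NOT x10) — NOT x10 is true.
  16. (NOT x7 OR x12 OR NOT x9) — NOT x7 is true.
  17. (x9 OR x13 OR x7) — x13 is true.
  18. (x5 OR NOT x4 OR x10) — NOT x4 is true.
  19. (NOT x2 OR x12 OR x7) — x12 is true.
  20. (x8 OR NOT x9) — x8 is true.
  21. (x5 OR NOT x2 OR NOT x13) — x5 is true.
  22. (x7 OR x4 OR x12) — x12 is true.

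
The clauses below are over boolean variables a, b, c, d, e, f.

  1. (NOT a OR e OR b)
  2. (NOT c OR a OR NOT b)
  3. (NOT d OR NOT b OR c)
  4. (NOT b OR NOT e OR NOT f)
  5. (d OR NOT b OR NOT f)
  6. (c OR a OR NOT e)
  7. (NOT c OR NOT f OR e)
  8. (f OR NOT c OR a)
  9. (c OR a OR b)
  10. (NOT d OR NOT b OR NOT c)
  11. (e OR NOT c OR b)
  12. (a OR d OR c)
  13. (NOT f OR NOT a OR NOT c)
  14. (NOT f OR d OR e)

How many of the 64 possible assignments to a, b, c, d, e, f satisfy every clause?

12

Split on c, then b.
  c=1, b=1: remaining (a,d,e,f) ∈ {(1,0,0,0); (1,0,1,0)} — 2.
  c=1, b=0: remaining (a,d,e,f) ∈ {(0,0,1,1); (0,1,1,1); (1,0,1,0); (1,1,1,0)} — 4.
  c=0, b=1: remaining (a,d,e,f) ∈ {(1,0,0,0); (1,0,1,0)} — 2.
  c=0, b=0: remaining (a,d,e,f) ∈ {(1,0,1,0); (1,0,1,1); (1,1,1,0); (1,1,1,1)} — 4.
Total: 2 + 4 + 2 + 4 = 12.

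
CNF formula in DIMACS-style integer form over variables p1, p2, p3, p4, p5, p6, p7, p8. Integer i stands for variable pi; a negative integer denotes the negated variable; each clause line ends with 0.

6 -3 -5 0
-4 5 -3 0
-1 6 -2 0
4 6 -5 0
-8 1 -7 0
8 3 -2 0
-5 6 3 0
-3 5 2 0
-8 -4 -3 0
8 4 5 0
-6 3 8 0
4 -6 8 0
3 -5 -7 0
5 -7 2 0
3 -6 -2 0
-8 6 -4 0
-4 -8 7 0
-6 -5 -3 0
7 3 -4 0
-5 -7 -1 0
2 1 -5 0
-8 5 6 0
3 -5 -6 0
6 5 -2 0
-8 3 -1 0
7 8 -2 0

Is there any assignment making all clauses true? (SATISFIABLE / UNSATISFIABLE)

Branch on p1: take p1 = True.
For the remaining variables, p2 = True, p3 = True, p4 = False, p5 = False, p6 = True, p7 = True, p8 = True works.
So p1=1  p2=1  p3=1  p4=0  p5=0  p6=1  p7=1  p8=1 is a satisfying assignment.

SATISFIABLE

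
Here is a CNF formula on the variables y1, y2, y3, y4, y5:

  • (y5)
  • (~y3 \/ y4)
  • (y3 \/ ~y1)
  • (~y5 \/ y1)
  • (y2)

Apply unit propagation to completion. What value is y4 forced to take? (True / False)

True

Unit clause (y5) sets y5 = True.
(~y5 \/ y1) with y5 = True leaves only y1, so y1 = True.
(y3 \/ ~y1): since y1 = True, the clause reduces to (y3). y3 = True.
From (y4 \/ ~y3) and y3 = True: y4 = True.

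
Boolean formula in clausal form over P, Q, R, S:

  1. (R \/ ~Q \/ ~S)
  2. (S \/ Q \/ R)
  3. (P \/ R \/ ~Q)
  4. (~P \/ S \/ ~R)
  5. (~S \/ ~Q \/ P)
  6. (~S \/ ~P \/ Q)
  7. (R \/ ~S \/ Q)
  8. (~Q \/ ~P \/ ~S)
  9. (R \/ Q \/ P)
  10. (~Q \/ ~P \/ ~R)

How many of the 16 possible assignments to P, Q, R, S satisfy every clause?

4

The models are:
  P=F Q=F R=T S=F
  P=F Q=F R=T S=T
  P=F Q=T R=T S=F
  P=T Q=T R=F S=F
Count: 4.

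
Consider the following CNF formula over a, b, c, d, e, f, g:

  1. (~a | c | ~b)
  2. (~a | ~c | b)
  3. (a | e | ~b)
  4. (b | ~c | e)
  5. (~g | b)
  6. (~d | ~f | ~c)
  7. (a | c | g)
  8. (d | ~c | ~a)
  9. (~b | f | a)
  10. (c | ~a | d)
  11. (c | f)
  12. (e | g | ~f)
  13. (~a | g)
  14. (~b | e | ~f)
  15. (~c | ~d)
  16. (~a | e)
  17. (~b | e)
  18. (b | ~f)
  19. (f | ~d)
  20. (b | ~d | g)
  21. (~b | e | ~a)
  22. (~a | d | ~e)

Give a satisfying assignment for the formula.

Set a = False and propagate.
Try b = False.
  then g is forced to False.
  then c is forced to True.
  then e is forced to True.
  then d is forced to False.
  then f is forced to False.
Every clause has at least one true literal under this assignment.

a = False, b = False, c = True, d = False, e = True, f = False, g = False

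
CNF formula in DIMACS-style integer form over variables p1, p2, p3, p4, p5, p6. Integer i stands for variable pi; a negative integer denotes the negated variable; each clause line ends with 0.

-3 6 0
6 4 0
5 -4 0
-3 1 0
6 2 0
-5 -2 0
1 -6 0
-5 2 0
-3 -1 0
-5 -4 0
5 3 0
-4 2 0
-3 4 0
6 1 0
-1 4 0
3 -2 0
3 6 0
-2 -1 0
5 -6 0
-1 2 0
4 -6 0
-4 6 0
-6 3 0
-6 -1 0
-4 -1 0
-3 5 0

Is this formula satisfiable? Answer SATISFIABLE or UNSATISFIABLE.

p6 = True:
  propagation gives p1=True; an empty clause results — contradiction.
p6 = False:
  propagation gives p3=False; an empty clause results — contradiction.
Every branch closes, so no satisfying assignment exists.

UNSATISFIABLE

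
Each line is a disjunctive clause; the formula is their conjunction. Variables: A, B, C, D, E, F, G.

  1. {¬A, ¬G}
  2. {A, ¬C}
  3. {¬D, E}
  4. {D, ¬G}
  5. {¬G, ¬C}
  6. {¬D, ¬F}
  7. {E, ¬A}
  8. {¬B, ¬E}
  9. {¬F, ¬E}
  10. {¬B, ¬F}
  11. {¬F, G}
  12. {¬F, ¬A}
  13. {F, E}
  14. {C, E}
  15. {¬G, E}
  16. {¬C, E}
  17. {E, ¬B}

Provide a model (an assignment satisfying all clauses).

A = False, B = False, C = False, D = True, E = True, F = False, G = True

Check each clause:
  1. {¬A, ¬G} — ¬A is true.
  2. {A, ¬C} — ¬C is true.
  3. {¬D, E} — E is true.
  4. {D, ¬G} — D is true.
  5. {¬C, ¬G} — ¬C is true.
  6. {¬D, ¬F} — ¬F is true.
  7. {¬A, E} — E is true.
  8. {¬E, ¬B} — ¬B is true.
  9. {¬F, ¬E} — ¬F is true.
  10. {¬B, ¬F} — ¬F is true.
  11. {¬F, G} — ¬F is true.
  12. {¬A, ¬F} — ¬F is true.
  13. {E, F} — E is true.
  14. {C, E} — E is true.
  15. {E, ¬G} — E is true.
  16. {E, ¬C} — ¬C is true.
  17. {¬B, E} — E is true.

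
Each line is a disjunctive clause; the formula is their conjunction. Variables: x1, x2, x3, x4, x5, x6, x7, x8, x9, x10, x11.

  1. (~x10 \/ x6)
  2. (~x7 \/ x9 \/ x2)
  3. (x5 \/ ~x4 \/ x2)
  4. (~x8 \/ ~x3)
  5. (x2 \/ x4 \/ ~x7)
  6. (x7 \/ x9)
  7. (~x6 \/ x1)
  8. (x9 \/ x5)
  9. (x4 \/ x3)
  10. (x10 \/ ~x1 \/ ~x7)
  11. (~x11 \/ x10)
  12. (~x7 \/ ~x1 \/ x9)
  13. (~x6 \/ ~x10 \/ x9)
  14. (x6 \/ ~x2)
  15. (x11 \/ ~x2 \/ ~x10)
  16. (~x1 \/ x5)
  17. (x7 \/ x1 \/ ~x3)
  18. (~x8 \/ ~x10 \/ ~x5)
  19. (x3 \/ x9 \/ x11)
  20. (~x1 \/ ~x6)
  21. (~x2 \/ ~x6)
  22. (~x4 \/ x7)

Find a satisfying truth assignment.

x1 = F  x2 = F  x3 = F  x4 = T  x5 = T  x6 = F  x7 = T  x8 = T  x9 = T  x10 = F  x11 = F

Check each clause:
  1. (x6 \/ ~x10) — ~x10 is true.
  2. (~x7 \/ x9 \/ x2) — x9 is true.
  3. (~x4 \/ x2 \/ x5) — x5 is true.
  4. (~x3 \/ ~x8) — ~x3 is true.
  5. (x4 \/ ~x7 \/ x2) — x4 is true.
  6. (x9 \/ x7) — x9 is true.
  7. (~x6 \/ x1) — ~x6 is true.
  8. (x5 \/ x9) — x9 is true.
  9. (x3 \/ x4) — x4 is true.
  10. (~x1 \/ ~x7 \/ x10) — ~x1 is true.
  11. (x10 \/ ~x11) — ~x11 is true.
  12. (~x7 \/ x9 \/ ~x1) — x9 is true.
  13. (~x10 \/ ~x6 \/ x9) — x9 is true.
  14. (x6 \/ ~x2) — ~x2 is true.
  15. (~x10 \/ ~x2 \/ x11) — ~x10 is true.
  16. (~x1 \/ x5) — x5 is true.
  17. (x7 \/ ~x3 \/ x1) — ~x3 is true.
  18. (~x5 \/ ~x10 \/ ~x8) — ~x10 is true.
  19. (x3 \/ x9 \/ x11) — x9 is true.
  20. (~x1 \/ ~x6) — ~x6 is true.
  21. (~x6 \/ ~x2) — ~x6 is true.
  22. (x7 \/ ~x4) — x7 is true.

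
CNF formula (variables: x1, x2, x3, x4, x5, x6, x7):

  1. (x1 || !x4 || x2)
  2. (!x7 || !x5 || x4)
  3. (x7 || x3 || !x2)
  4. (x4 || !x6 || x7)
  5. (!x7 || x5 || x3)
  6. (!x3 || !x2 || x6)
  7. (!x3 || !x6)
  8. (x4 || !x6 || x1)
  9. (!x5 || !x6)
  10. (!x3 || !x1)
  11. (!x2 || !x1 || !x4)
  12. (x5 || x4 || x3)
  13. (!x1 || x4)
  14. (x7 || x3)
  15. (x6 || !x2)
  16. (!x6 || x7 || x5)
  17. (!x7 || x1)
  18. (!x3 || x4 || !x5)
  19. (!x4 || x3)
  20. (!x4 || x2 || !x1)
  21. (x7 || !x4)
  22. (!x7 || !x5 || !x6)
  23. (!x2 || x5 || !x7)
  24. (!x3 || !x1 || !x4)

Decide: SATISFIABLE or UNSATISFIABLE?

SATISFIABLE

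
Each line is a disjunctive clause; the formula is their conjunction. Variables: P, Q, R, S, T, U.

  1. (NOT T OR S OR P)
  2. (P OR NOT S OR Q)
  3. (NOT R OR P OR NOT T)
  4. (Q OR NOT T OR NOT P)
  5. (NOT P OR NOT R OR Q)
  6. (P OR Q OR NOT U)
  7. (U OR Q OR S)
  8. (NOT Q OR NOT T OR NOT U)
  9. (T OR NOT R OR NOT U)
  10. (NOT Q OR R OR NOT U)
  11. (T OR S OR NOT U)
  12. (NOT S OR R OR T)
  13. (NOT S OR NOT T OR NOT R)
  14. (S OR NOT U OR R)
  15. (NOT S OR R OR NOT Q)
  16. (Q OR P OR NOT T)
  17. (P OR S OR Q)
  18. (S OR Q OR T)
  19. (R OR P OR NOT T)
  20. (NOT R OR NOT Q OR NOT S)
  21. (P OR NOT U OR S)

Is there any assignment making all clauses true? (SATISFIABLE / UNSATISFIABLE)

Branch on P: take P = True.
The remaining clauses are satisfied by Q = True, R = False, S = False, T = False, U = False.
So P=True, Q=True, R=False, S=False, T=False, U=False is a satisfying assignment.

SATISFIABLE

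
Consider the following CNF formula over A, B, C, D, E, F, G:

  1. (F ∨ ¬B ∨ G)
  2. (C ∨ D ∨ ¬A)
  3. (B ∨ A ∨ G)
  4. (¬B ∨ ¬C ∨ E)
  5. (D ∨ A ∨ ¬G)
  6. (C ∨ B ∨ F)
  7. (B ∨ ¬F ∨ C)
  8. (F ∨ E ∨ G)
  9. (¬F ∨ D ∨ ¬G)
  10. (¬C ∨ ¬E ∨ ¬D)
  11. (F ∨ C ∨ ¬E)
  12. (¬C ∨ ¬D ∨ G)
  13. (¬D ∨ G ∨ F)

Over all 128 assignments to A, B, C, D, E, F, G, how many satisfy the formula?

24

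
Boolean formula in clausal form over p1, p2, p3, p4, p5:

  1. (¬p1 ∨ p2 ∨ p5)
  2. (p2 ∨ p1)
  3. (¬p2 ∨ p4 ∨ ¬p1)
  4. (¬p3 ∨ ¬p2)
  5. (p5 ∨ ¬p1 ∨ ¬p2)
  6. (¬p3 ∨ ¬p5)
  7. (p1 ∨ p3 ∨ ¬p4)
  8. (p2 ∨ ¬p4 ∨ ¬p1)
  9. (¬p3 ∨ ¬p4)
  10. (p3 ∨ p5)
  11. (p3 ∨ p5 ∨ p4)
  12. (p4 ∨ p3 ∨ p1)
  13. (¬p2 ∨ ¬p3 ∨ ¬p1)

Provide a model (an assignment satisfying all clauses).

Try p1 = True.
Try p2 = True.
  then p4 is forced to True.
  then p3 is forced to False.
  then p5 is forced to True.
Every clause has at least one true literal under this assignment.
Check each clause:
  1. (p2 ∨ ¬p1 ∨ p5) — p2 is true.
  2. (p2 ∨ p1) — p1 is true.
  3. (¬p1 ∨ ¬p2 ∨ p4) — p4 is true.
  4. (¬p2 ∨ ¬p3) — ¬p3 is true.
  5. (p5 ∨ ¬p1 ∨ ¬p2) — p5 is true.
  6. (¬p3 ∨ ¬p5) — ¬p3 is true.
  7. (p1 ∨ ¬p4 ∨ p3) — p1 is true.
  8. (¬p4 ∨ p2 ∨ ¬p1) — p2 is true.
  9. (¬p3 ∨ ¬p4) — ¬p3 is true.
  10. (p3 ∨ p5) — p5 is true.
  11. (p4 ∨ p5 ∨ p3) — p4 is true.
  12. (p1 ∨ p3 ∨ p4) — p1 is true.
  13. (¬p3 ∨ ¬p2 ∨ ¬p1) — ¬p3 is true.

p1=T, p2=T, p3=F, p4=T, p5=T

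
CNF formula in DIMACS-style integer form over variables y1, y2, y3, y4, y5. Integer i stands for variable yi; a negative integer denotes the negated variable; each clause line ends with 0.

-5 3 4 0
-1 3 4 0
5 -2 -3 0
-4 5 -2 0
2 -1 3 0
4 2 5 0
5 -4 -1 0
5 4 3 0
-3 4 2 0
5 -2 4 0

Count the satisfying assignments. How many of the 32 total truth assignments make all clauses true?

Case analysis on y4 and y5:
  y4=1, y5=1: 7 of the 8 assignments to (y1,y2,y3) work.
  y4=1, y5=0: remaining (y1,y2,y3) ∈ {(0,0,0); (0,0,1)} — 2.
  y4=0, y5=1: remaining (y1,y2,y3) ∈ {(0,1,1); (1,1,1)} — 2.
  y4=0, y5=0: a clause becomes empty — 0.
Total: 7 + 2 + 2 + 0 = 11.

11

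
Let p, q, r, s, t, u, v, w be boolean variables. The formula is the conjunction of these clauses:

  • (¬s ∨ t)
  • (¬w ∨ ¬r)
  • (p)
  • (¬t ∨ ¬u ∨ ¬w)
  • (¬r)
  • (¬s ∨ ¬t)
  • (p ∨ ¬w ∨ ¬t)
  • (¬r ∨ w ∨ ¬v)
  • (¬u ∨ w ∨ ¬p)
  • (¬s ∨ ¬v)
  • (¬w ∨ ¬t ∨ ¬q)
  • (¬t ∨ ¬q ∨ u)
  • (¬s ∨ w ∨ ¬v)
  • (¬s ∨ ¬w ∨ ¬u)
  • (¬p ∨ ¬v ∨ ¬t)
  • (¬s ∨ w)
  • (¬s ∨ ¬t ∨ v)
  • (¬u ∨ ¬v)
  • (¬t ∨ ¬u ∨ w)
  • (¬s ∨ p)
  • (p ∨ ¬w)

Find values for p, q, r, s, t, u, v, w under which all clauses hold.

p=T, q=F, r=F, s=F, t=F, u=F, v=T, w=T

Check each clause:
  1. (¬s ∨ t) — ¬s is true.
  2. (¬w ∨ ¬r) — ¬r is true.
  3. (p) — p is true.
  4. (¬t ∨ ¬u ∨ ¬w) — ¬u is true.
  5. (¬r) — ¬r is true.
  6. (¬t ∨ ¬s) — ¬t is true.
  7. (¬w ∨ ¬t ∨ p) — p is true.
  8. (w ∨ ¬r ∨ ¬v) — w is true.
  9. (¬p ∨ ¬u ∨ w) — w is true.
  10. (¬s ∨ ¬v) — ¬s is true.
  11. (¬t ∨ ¬w ∨ ¬q) — ¬t is true.
  12. (¬t ∨ u ∨ ¬q) — ¬t is true.
  13. (¬s ∨ ¬v ∨ w) — w is true.
  14. (¬s ∨ ¬w ∨ ¬u) — ¬u is true.
  15. (¬p ∨ ¬t ∨ ¬v) — ¬t is true.
  16. (w ∨ ¬s) — w is true.
  17. (v ∨ ¬t ∨ ¬s) — ¬t is true.
  18. (¬u ∨ ¬v) — ¬u is true.
  19. (¬u ∨ w ∨ ¬t) — w is true.
  20. (¬s ∨ p) — p is true.
  21. (p ∨ ¬w) — p is true.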